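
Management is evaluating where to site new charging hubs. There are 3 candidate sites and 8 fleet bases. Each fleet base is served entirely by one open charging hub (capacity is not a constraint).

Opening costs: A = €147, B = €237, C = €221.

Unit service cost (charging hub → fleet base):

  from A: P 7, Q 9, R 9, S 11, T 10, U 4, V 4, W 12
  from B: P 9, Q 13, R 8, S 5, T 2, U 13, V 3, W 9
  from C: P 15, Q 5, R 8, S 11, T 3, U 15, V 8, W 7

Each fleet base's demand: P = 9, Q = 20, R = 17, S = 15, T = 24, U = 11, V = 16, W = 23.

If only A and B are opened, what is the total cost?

Total cost: 1185

Each fleet base is assigned to its cheapest site among the open ones.
{A, B}: P→A 7·9=63, Q→A 9·20=180, R→B 8·17=136, S→B 5·15=75, T→B 2·24=48, U→A 4·11=44, V→B 3·16=48, W→B 9·23=207. Service 801; fixed 384; total 1185.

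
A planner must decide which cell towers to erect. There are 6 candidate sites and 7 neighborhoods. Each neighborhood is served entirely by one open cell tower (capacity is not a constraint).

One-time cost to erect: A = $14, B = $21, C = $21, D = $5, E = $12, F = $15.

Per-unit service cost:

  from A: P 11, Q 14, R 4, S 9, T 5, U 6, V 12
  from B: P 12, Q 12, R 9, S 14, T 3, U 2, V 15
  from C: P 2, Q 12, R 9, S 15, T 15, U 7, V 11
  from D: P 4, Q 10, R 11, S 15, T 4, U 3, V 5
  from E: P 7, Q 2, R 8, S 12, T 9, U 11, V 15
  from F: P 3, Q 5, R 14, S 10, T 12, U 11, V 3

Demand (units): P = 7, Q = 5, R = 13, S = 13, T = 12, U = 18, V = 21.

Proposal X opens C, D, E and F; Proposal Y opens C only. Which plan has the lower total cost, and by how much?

Proposal X: {C, D, E, F}: P→C 2·7=14, Q→E 2·5=10, R→E 8·13=104, S→F 10·13=130, T→D 4·12=48, U→D 3·18=54, V→F 3·21=63. Service 423; fixed 53; total 476.
Proposal Y: {C}: P→C 2·7=14, Q→C 12·5=60, R→C 9·13=117, S→C 15·13=195, T→C 15·12=180, U→C 7·18=126, V→C 11·21=231. Service 923; fixed 21; total 944.
Difference: |476 − 944| = 468.

Proposal X is cheaper by 468.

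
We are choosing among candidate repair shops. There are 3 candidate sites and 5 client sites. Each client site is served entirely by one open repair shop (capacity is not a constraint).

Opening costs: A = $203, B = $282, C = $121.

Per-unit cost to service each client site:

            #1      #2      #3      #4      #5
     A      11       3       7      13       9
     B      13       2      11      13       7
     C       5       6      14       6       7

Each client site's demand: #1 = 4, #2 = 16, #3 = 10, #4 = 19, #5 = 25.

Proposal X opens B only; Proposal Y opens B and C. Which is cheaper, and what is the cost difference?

Proposal X: {B}: #1→B 13·4=52, #2→B 2·16=32, #3→B 11·10=110, #4→B 13·19=247, #5→B 7·25=175. Service 616; fixed 282; total 898.
Proposal Y: {B, C}: #1→C 5·4=20, #2→B 2·16=32, #3→B 11·10=110, #4→C 6·19=114, #5→B 7·25=175. Service 451; fixed 403; total 854.
Difference: |898 − 854| = 44.

Proposal Y is cheaper by 44.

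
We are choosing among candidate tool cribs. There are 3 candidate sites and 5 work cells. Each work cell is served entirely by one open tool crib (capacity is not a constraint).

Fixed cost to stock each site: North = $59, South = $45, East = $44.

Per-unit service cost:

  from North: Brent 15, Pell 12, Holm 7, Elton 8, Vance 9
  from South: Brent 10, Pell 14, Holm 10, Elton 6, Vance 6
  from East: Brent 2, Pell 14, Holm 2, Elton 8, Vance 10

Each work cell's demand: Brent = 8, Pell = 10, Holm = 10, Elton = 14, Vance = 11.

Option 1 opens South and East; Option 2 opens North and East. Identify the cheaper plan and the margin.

Option 1: {South, East}: Brent→East 2·8=16, Pell→South 14·10=140, Holm→East 2·10=20, Elton→South 6·14=84, Vance→South 6·11=66. Service 326; fixed 89; total 415.
Option 2: {North, East}: Brent→East 2·8=16, Pell→North 12·10=120, Holm→East 2·10=20, Elton→North 8·14=112, Vance→North 9·11=99. Service 367; fixed 103; total 470.
Difference: |415 − 470| = 55.

Option 1 is cheaper by 55.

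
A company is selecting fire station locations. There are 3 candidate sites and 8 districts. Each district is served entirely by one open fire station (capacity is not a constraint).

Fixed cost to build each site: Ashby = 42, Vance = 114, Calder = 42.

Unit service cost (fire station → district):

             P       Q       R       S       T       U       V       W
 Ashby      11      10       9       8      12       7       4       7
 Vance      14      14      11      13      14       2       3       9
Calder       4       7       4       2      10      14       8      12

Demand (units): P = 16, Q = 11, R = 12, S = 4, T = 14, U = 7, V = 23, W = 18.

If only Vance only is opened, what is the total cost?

Each district is assigned to its cheapest site among the open ones.
{Vance}: P→Vance 14·16=224, Q→Vance 14·11=154, R→Vance 11·12=132, S→Vance 13·4=52, T→Vance 14·14=196, U→Vance 2·7=14, V→Vance 3·23=69, W→Vance 9·18=162. Service 1003; fixed 114; total 1117.

Total cost: 1117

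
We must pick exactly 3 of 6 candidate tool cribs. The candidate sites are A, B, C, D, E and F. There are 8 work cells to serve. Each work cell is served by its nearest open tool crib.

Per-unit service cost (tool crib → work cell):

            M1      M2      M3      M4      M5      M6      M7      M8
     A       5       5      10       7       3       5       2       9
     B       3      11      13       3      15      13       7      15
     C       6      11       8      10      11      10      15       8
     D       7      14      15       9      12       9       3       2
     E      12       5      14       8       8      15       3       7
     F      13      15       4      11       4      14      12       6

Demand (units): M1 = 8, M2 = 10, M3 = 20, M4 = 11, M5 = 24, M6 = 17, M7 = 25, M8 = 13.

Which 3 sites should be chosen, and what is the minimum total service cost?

Choose A, B and F; total service cost 472.

With exactly 3 open, each work cell uses its cheapest among the chosen.
{A, B, F}: M1→B 3·8=24, M2→A 5·10=50, M3→F 4·20=80, M4→B 3·11=33, M5→A 3·24=72, M6→A 5·17=85, M7→A 2·25=50, M8→F 6·13=78. Service cost 472.
{A, D, F}: service cost 480
{A, C, F}: service cost 532
Among all 20 size-3 choices, {A, B, F} is lowest.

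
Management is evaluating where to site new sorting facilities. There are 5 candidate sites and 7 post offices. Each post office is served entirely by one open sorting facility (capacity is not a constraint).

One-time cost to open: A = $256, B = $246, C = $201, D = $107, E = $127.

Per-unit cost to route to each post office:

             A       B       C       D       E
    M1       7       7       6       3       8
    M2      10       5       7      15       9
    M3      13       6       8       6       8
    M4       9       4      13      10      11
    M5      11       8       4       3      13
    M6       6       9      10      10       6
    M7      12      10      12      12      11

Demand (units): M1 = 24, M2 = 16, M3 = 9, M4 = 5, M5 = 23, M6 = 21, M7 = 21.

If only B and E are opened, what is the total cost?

Total cost: 1215

Each post office is assigned to its cheapest site among the open ones.
{B, E}: M1→B 7·24=168, M2→B 5·16=80, M3→B 6·9=54, M4→B 4·5=20, M5→B 8·23=184, M6→E 6·21=126, M7→B 10·21=210. Service 842; fixed 373; total 1215.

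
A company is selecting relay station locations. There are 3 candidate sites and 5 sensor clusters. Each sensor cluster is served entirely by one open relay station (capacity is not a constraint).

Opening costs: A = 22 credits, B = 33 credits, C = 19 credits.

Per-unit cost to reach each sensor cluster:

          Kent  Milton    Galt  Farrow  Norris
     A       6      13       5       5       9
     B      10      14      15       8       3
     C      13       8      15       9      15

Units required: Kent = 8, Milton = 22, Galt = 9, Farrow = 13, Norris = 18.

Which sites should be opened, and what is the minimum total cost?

For any fixed open set, each sensor cluster goes to its cheapest open site; total = fixed + service.
{A, B, C}: Kent→A 6·8=48, Milton→C 8·22=176, Galt→A 5·9=45, Farrow→A 5·13=65, Norris→B 3·18=54. Service 388; fixed 74; total 462.
{A, C}: Kent→A 6·8=48, Milton→C 8·22=176, Galt→A 5·9=45, Farrow→A 5·13=65, Norris→A 9·18=162. Service 496; fixed 41; total 537.
{A, B}: service 498 + fixed 55 = 553
{C}: Kent→C 13·8=104, Milton→C 8·22=176, Galt→C 15·9=135, Farrow→C 9·13=117, Norris→C 15·18=270. Service 802; fixed 19; total 821.
No other subset beats 462.

Open A, B and C; minimum total cost 462.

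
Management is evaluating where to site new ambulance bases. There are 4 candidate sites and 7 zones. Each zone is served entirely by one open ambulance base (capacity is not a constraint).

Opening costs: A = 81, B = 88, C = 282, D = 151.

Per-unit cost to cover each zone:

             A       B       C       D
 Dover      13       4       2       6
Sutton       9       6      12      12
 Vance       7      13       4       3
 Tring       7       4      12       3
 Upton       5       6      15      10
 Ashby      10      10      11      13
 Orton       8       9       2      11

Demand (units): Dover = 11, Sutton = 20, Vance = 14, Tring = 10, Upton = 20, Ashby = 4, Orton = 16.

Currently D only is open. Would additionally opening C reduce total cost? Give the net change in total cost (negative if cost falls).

Current service cost with {D}: 806.
Adding C: each zone re-picks its cheapest; new service cost 610, saving 196.
Extra fixed cost: 282. Net change = 282 − 196 = 86.
(Totals: 957 → 1043.)

No — net change +86 (cost rises by 86).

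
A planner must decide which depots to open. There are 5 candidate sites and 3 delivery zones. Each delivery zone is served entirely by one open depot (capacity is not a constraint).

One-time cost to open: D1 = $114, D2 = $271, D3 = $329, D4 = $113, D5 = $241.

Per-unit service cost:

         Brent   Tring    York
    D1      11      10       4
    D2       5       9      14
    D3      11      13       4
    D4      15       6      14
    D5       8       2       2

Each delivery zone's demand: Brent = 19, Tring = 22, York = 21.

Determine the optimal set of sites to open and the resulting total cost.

For any fixed open set, each delivery zone goes to its cheapest open site; total = fixed + service.
{D5}: Brent→D5 8·19=152, Tring→D5 2·22=44, York→D5 2·21=42. Service 238; fixed 241; total 479.
{D4, D5}: service 238 + fixed 354 = 592
{D1, D5}: service 238 + fixed 355 = 593
{D1, D2, D3, D4, D5}: service 181 + fixed 1068 = 1249
No other subset beats 479.

Open D5 only; minimum total cost 479.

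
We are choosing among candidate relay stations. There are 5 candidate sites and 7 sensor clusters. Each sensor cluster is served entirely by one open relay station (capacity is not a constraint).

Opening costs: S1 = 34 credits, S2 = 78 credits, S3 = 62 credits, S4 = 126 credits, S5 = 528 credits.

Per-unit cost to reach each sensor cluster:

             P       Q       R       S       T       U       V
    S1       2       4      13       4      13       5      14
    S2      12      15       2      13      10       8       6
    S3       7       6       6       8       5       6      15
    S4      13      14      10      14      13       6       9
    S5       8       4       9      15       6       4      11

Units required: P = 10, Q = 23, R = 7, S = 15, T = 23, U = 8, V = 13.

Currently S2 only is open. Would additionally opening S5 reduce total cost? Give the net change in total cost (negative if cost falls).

Current service cost with {S2}: 1046.
Adding S5: each sensor cluster re-picks its cheapest; new service cost 629, saving 417.
Extra fixed cost: 528. Net change = 528 − 417 = 111.
(Totals: 1124 → 1235.)

No — net change +111 (cost rises by 111).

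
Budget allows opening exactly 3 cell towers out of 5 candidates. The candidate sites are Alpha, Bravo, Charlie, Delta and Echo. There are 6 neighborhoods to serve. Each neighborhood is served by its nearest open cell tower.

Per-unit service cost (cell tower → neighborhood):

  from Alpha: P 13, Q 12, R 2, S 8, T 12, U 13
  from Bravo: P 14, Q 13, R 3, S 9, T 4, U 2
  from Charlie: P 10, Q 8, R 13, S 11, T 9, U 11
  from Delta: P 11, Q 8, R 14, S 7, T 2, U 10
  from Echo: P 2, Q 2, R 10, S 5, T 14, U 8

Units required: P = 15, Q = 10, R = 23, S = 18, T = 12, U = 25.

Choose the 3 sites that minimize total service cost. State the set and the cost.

Choose Bravo, Delta and Echo; total service cost 283.

With exactly 3 open, each neighborhood uses its cheapest among the chosen.
{Bravo, Delta, Echo}: P→Echo 2·15=30, Q→Echo 2·10=20, R→Bravo 3·23=69, S→Echo 5·18=90, T→Delta 2·12=24, U→Bravo 2·25=50. Service cost 283.
{Alpha, Bravo, Echo}: service cost 284
{Bravo, Charlie, Echo}: service cost 307
Among all 10 size-3 choices, {Bravo, Delta, Echo} is lowest.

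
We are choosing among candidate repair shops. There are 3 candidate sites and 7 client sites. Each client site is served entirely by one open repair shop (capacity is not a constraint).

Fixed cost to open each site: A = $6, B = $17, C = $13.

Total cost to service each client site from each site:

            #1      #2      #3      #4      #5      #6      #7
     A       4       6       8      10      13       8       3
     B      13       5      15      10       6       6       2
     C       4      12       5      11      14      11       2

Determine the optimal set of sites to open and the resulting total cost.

Open A only; minimum total cost 58.

For any fixed open set, each client site goes to its cheapest open site; total = fixed + service.
{A}: #1→A 4, #2→A 6, #3→A 8, #4→A 10, #5→A 13, #6→A 8, #7→A 3. Service 52; fixed 6; total 58.
{A, B}: service 41 + fixed 23 = 64
{A, C}: service 48 + fixed 19 = 67
{A, B, C}: #1→A 4, #2→B 5, #3→C 5, #4→A 10, #5→B 6, #6→B 6, #7→B 2. Service 38; fixed 36; total 74.
No other subset beats 58.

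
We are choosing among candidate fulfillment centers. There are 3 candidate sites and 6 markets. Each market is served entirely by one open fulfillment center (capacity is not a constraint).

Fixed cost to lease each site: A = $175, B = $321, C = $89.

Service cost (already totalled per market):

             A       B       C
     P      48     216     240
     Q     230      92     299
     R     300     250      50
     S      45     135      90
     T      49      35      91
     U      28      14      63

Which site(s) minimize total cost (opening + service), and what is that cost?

Open A and C; minimum total cost 714.

For any fixed open set, each market goes to its cheapest open site; total = fixed + service.
{A, C}: P→A 48, Q→A 230, R→C 50, S→A 45, T→A 49, U→A 28. Service 450; fixed 264; total 714.
{A, B, C}: P→A 48, Q→B 92, R→C 50, S→A 45, T→B 35, U→B 14. Service 284; fixed 585; total 869.
{A}: P→A 48, Q→A 230, R→A 300, S→A 45, T→A 49, U→A 28. Service 700; fixed 175; total 875.
{C}: service 833 + fixed 89 = 922
(All 7 nonempty subsets were checked; A and C is lowest.)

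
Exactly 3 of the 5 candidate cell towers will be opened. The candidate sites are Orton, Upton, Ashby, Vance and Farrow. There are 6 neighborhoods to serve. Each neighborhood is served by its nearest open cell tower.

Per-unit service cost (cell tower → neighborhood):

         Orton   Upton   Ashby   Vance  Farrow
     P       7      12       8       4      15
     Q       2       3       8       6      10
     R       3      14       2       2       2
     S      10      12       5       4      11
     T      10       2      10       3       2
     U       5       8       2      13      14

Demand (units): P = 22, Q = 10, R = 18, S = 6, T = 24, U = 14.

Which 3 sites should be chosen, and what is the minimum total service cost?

With exactly 3 open, each neighborhood uses its cheapest among the chosen.
{Upton, Ashby, Vance}: P→Vance 4·22=88, Q→Upton 3·10=30, R→Ashby 2·18=36, S→Vance 4·6=24, T→Upton 2·24=48, U→Ashby 2·14=28. Service cost 254.
{Orton, Ashby, Vance}: service cost 268
{Ashby, Vance, Farrow}: service cost 284
Among all 10 size-3 choices, {Upton, Ashby, Vance} is lowest.

Choose Upton, Ashby and Vance; total service cost 254.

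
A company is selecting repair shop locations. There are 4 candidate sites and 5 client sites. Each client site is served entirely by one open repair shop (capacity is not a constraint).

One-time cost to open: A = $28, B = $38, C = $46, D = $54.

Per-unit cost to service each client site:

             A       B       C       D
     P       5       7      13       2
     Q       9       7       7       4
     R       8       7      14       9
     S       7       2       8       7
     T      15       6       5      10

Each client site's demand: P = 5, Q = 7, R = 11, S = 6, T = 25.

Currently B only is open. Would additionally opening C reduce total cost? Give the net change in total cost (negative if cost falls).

No — net change +21 (cost rises by 21).

Current service cost with {B}: 323.
Adding C: each client site re-picks its cheapest; new service cost 298, saving 25.
Extra fixed cost: 46. Net change = 46 − 25 = 21.
(Totals: 361 → 382.)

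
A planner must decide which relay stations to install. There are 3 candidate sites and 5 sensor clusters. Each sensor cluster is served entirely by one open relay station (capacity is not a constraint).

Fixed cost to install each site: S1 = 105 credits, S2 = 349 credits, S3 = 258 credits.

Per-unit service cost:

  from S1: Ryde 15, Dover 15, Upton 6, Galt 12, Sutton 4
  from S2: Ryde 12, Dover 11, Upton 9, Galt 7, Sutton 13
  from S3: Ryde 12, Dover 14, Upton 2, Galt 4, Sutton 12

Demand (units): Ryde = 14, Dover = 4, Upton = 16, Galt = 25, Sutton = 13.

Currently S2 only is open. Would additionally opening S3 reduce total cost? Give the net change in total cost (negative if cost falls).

No — net change +58 (cost rises by 58).

Current service cost with {S2}: 700.
Adding S3: each sensor cluster re-picks its cheapest; new service cost 500, saving 200.
Extra fixed cost: 258. Net change = 258 − 200 = 58.
(Totals: 1049 → 1107.)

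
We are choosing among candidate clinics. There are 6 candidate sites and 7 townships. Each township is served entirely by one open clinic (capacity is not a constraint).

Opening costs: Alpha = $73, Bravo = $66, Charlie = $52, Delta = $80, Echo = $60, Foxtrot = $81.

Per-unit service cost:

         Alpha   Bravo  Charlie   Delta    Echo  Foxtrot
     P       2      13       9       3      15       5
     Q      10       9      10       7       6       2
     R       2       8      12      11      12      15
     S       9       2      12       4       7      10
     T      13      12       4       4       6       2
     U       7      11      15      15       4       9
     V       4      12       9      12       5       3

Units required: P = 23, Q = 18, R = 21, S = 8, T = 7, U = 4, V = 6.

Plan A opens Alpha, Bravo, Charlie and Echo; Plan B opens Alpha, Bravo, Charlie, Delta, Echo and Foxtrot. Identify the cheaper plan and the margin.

Plan A: {Alpha, Bravo, Charlie, Echo}: P→Alpha 2·23=46, Q→Echo 6·18=108, R→Alpha 2·21=42, S→Bravo 2·8=16, T→Charlie 4·7=28, U→Echo 4·4=16, V→Alpha 4·6=24. Service 280; fixed 251; total 531.
Plan B: {Alpha, Bravo, Charlie, Delta, Echo, Foxtrot}: P→Alpha 2·23=46, Q→Foxtrot 2·18=36, R→Alpha 2·21=42, S→Bravo 2·8=16, T→Foxtrot 2·7=14, U→Echo 4·4=16, V→Foxtrot 3·6=18. Service 188; fixed 412; total 600.
Difference: |531 − 600| = 69.

Plan A is cheaper by 69.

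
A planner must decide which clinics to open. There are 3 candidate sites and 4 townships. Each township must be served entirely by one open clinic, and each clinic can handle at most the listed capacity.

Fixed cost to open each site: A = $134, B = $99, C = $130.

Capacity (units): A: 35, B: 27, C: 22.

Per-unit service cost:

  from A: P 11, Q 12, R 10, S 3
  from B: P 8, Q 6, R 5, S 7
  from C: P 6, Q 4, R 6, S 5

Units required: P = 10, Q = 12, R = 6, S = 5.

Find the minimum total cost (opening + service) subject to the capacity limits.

Minimum total cost: 402

Open {B, C}: P→C 6·10=60, Q→C 4·12=48, R→B 5·6=30, S→B 7·5=35.
Loads: B carries 11/27, C carries 22/22. Service 173; fixed 229; total 402.
Next best feasible plan costs 412.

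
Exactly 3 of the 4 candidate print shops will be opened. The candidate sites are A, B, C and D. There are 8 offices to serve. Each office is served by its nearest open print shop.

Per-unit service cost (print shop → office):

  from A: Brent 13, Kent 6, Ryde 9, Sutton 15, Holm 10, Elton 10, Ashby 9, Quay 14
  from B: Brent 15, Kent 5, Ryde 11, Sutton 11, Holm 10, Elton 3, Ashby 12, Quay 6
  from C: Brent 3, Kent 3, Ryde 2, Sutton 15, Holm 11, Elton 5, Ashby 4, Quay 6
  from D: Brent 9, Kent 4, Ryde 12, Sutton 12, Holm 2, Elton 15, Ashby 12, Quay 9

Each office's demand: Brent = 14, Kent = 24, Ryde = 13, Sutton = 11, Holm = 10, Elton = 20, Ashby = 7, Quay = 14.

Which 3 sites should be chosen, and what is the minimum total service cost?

With exactly 3 open, each office uses its cheapest among the chosen.
{B, C, D}: Brent→C 3·14=42, Kent→C 3·24=72, Ryde→C 2·13=26, Sutton→B 11·11=121, Holm→D 2·10=20, Elton→B 3·20=60, Ashby→C 4·7=28, Quay→B 6·14=84. Service cost 453.
{A, C, D}: service cost 504
{A, B, C}: service cost 533
Among all 4 size-3 choices, {B, C, D} is lowest.

Choose B, C and D; total service cost 453.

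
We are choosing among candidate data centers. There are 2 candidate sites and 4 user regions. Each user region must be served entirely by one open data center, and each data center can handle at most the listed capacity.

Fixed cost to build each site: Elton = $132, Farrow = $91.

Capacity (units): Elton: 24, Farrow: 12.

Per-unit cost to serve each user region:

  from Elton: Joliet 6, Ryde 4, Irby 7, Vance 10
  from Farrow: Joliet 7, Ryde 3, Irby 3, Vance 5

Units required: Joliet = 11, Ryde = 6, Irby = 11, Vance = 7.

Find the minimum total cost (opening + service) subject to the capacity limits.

Open {Elton, Farrow}: Joliet→Elton 6·11=66, Ryde→Elton 4·6=24, Irby→Farrow 3·11=33, Vance→Elton 10·7=70.
Loads: Elton carries 24/24, Farrow carries 11/12. Service 193; fixed 223; total 416.
Next best feasible plan costs 471.

Minimum total cost: 416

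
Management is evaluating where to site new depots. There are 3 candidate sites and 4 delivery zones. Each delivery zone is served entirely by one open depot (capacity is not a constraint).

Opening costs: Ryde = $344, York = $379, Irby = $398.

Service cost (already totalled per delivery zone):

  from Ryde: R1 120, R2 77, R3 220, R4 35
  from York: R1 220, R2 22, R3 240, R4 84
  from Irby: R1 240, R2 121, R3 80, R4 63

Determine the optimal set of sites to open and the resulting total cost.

For any fixed open set, each delivery zone goes to its cheapest open site; total = fixed + service.
{Ryde}: R1→Ryde 120, R2→Ryde 77, R3→Ryde 220, R4→Ryde 35. Service 452; fixed 344; total 796.
{Irby}: R1→Irby 240, R2→Irby 121, R3→Irby 80, R4→Irby 63. Service 504; fixed 398; total 902.
{York}: service 566 + fixed 379 = 945
{Ryde, York, Irby}: service 257 + fixed 1121 = 1378
No other subset beats 796.

Open Ryde only; minimum total cost 796.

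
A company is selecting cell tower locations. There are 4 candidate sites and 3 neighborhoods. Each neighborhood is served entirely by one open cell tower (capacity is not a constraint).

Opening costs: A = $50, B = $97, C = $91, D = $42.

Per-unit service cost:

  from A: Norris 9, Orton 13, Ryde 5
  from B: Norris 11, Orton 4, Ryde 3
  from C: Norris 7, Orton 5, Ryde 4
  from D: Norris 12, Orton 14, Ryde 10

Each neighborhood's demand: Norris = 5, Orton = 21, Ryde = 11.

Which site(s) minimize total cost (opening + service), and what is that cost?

For any fixed open set, each neighborhood goes to its cheapest open site; total = fixed + service.
{B}: Norris→B 11·5=55, Orton→B 4·21=84, Ryde→B 3·11=33. Service 172; fixed 97; total 269.
{C}: Norris→C 7·5=35, Orton→C 5·21=105, Ryde→C 4·11=44. Service 184; fixed 91; total 275.
{A, B}: service 162 + fixed 147 = 309
{A, B, C, D}: Norris→C 7·5=35, Orton→B 4·21=84, Ryde→B 3·11=33. Service 152; fixed 280; total 432.
(All 15 nonempty subsets were checked; B only is lowest.)

Open B only; minimum total cost 269.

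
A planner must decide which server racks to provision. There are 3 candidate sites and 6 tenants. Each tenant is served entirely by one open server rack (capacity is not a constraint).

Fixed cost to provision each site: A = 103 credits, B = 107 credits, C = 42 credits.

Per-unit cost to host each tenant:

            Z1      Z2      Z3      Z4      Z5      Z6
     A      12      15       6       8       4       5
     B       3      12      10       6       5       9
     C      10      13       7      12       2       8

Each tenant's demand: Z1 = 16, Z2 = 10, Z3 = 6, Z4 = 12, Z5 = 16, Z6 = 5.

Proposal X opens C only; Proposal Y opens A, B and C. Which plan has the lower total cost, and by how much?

Proposal X: {C}: Z1→C 10·16=160, Z2→C 13·10=130, Z3→C 7·6=42, Z4→C 12·12=144, Z5→C 2·16=32, Z6→C 8·5=40. Service 548; fixed 42; total 590.
Proposal Y: {A, B, C}: Z1→B 3·16=48, Z2→B 12·10=120, Z3→A 6·6=36, Z4→B 6·12=72, Z5→C 2·16=32, Z6→A 5·5=25. Service 333; fixed 252; total 585.
Difference: |590 − 585| = 5.

Proposal Y is cheaper by 5.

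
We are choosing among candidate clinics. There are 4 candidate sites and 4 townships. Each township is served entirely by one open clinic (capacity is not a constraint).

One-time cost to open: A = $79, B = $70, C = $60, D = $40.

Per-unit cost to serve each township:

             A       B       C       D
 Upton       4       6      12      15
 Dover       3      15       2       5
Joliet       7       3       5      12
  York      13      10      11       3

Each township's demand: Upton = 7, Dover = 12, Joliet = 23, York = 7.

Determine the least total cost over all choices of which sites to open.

Minimum total cost: 302

For any fixed open set, each township goes to its cheapest open site; total = fixed + service.
{B, D}: Upton→B 6·7=42, Dover→D 5·12=60, Joliet→B 3·23=69, York→D 3·7=21. Service 192; fixed 110; total 302.
{B, C, D}: Upton→B 6·7=42, Dover→C 2·12=24, Joliet→B 3·23=69, York→D 3·7=21. Service 156; fixed 170; total 326.
{B, C}: service 205 + fixed 130 = 335
{A, B, C, D}: service 142 + fixed 249 = 391
No other subset beats 302.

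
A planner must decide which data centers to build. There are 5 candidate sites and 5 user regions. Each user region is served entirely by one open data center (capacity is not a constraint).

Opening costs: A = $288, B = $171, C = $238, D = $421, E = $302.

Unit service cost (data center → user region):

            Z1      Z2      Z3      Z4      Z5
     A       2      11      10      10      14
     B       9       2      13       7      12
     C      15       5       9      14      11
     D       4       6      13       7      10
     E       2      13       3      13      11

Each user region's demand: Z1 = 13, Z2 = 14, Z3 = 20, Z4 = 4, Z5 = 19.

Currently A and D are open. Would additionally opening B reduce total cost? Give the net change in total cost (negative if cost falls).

No — net change +115 (cost rises by 115).

Current service cost with {A, D}: 528.
Adding B: each user region re-picks its cheapest; new service cost 472, saving 56.
Extra fixed cost: 171. Net change = 171 − 56 = 115.
(Totals: 1237 → 1352.)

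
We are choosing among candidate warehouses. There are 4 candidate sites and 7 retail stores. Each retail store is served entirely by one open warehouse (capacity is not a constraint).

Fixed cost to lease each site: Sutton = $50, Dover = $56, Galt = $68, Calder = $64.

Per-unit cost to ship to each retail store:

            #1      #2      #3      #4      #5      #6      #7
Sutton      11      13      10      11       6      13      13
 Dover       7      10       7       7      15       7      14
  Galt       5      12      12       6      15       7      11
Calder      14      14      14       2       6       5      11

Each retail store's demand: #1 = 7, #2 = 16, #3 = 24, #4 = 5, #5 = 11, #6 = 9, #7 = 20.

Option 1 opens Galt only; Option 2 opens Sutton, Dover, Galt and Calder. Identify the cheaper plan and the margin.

Option 1: {Galt}: #1→Galt 5·7=35, #2→Galt 12·16=192, #3→Galt 12·24=288, #4→Galt 6·5=30, #5→Galt 15·11=165, #6→Galt 7·9=63, #7→Galt 11·20=220. Service 993; fixed 68; total 1061.
Option 2: {Sutton, Dover, Galt, Calder}: #1→Galt 5·7=35, #2→Dover 10·16=160, #3→Dover 7·24=168, #4→Calder 2·5=10, #5→Sutton 6·11=66, #6→Calder 5·9=45, #7→Galt 11·20=220. Service 704; fixed 238; total 942.
Difference: |1061 − 942| = 119.

Option 2 is cheaper by 119.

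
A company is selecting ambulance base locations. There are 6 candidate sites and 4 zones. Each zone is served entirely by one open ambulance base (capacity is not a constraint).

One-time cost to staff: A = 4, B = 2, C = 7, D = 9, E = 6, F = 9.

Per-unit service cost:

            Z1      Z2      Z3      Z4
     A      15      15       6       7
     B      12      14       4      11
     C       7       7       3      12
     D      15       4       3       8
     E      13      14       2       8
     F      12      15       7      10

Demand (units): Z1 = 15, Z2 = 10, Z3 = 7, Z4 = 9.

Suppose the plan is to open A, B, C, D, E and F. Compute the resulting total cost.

Each zone is assigned to its cheapest site among the open ones.
{A, B, C, D, E, F}: Z1→C 7·15=105, Z2→D 4·10=40, Z3→E 2·7=14, Z4→A 7·9=63. Service 222; fixed 37; total 259.

Total cost: 259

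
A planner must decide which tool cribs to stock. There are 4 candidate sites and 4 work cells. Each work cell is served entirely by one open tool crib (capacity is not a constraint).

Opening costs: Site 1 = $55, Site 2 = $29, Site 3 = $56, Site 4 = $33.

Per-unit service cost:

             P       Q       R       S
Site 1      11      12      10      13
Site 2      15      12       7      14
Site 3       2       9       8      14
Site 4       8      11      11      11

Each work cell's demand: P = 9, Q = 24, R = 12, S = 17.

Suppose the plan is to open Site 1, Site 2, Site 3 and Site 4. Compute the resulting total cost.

Each work cell is assigned to its cheapest site among the open ones.
{Site 1, Site 2, Site 3, Site 4}: P→Site 3 2·9=18, Q→Site 3 9·24=216, R→Site 2 7·12=84, S→Site 4 11·17=187. Service 505; fixed 173; total 678.

Total cost: 678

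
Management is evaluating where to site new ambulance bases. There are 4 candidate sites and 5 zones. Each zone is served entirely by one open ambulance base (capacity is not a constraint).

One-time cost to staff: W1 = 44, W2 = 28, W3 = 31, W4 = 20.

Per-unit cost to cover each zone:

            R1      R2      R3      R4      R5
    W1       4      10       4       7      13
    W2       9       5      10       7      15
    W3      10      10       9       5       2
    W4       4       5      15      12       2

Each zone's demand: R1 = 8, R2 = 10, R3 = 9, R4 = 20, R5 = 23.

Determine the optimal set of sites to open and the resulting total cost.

For any fixed open set, each zone goes to its cheapest open site; total = fixed + service.
{W1, W3, W4}: R1→W1 4·8=32, R2→W4 5·10=50, R3→W1 4·9=36, R4→W3 5·20=100, R5→W3 2·23=46. Service 264; fixed 95; total 359.
{W3, W4}: service 309 + fixed 51 = 360
{W1, W2, W3}: service 264 + fixed 103 = 367
{W1, W2, W3, W4}: service 264 + fixed 123 = 387
No other subset beats 359.

Open W1, W3 and W4; minimum total cost 359.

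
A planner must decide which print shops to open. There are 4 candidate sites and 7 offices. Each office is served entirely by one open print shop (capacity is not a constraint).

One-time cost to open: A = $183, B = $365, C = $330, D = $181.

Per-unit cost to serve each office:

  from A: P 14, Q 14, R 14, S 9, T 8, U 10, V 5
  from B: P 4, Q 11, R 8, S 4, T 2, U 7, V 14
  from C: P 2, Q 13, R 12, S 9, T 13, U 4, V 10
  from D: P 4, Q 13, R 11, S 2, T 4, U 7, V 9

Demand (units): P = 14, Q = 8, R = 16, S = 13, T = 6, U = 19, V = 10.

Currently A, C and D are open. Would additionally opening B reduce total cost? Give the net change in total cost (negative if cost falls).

Current service cost with {A, C, D}: 484.
Adding B: each office re-picks its cheapest; new service cost 408, saving 76.
Extra fixed cost: 365. Net change = 365 − 76 = 289.
(Totals: 1178 → 1467.)

No — net change +289 (cost rises by 289).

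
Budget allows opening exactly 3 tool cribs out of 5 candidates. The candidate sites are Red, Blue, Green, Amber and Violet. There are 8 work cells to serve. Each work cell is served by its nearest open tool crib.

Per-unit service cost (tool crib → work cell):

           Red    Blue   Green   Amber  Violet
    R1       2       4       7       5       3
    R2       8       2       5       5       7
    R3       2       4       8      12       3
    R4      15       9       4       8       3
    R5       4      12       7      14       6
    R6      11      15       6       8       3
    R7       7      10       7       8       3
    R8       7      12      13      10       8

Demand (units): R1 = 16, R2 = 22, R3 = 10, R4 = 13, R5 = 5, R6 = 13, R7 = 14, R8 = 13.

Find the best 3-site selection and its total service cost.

Choose Red, Blue and Violet; total service cost 327.

With exactly 3 open, each work cell uses its cheapest among the chosen.
{Red, Blue, Violet}: R1→Red 2·16=32, R2→Blue 2·22=44, R3→Red 2·10=20, R4→Violet 3·13=39, R5→Red 4·5=20, R6→Violet 3·13=39, R7→Violet 3·14=42, R8→Red 7·13=91. Service cost 327.
{Blue, Green, Violet}: service cost 376
{Blue, Amber, Violet}: service cost 376
Among all 10 size-3 choices, {Red, Blue, Violet} is lowest.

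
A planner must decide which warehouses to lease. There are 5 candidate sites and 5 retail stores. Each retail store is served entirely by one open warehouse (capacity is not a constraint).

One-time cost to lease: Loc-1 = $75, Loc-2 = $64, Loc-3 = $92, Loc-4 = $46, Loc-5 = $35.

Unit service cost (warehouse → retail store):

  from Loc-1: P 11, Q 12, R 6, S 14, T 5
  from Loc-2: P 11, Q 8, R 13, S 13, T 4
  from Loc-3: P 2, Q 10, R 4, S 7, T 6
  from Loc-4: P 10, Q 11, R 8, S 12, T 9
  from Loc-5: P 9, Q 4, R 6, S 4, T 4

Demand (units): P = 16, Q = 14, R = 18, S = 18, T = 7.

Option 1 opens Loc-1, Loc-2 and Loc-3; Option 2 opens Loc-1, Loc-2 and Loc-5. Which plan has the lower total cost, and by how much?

Option 2 is cheaper by 19.

Option 1: {Loc-1, Loc-2, Loc-3}: P→Loc-3 2·16=32, Q→Loc-2 8·14=112, R→Loc-3 4·18=72, S→Loc-3 7·18=126, T→Loc-2 4·7=28. Service 370; fixed 231; total 601.
Option 2: {Loc-1, Loc-2, Loc-5}: P→Loc-5 9·16=144, Q→Loc-5 4·14=56, R→Loc-1 6·18=108, S→Loc-5 4·18=72, T→Loc-2 4·7=28. Service 408; fixed 174; total 582.
Difference: |601 − 582| = 19.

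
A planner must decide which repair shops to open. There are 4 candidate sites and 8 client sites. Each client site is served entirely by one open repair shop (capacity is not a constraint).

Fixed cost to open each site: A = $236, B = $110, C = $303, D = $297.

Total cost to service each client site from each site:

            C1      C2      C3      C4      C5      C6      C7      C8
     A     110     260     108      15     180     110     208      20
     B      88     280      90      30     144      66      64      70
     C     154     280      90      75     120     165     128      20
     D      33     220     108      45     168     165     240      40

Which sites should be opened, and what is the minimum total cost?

Open B only; minimum total cost 942.

For any fixed open set, each client site goes to its cheapest open site; total = fixed + service.
{B}: C1→B 88, C2→B 280, C3→B 90, C4→B 30, C5→B 144, C6→B 66, C7→B 64, C8→B 70. Service 832; fixed 110; total 942.
{A, B}: service 747 + fixed 346 = 1093
{B, D}: service 687 + fixed 407 = 1094
{A, B, C, D}: service 628 + fixed 946 = 1574
No other subset beats 942.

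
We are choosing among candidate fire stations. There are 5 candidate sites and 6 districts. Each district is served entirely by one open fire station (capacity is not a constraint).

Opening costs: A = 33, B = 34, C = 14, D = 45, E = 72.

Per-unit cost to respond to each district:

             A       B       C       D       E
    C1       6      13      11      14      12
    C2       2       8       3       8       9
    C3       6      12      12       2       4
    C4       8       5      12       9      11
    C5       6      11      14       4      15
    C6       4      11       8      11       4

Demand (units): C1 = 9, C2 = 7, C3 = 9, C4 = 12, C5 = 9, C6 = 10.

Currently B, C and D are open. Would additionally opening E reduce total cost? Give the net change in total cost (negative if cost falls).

Current service cost with {B, C, D}: 314.
Adding E: each district re-picks its cheapest; new service cost 274, saving 40.
Extra fixed cost: 72. Net change = 72 − 40 = 32.
(Totals: 407 → 439.)

No — net change +32 (cost rises by 32).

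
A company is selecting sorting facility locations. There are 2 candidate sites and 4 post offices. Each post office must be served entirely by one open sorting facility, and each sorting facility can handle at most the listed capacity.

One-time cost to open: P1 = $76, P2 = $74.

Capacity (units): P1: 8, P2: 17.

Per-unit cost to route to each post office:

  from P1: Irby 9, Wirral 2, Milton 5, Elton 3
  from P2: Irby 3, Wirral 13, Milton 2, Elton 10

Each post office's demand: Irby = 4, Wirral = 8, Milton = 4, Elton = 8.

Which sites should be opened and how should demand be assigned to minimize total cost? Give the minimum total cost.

Open {P1, P2}: Irby→P2 3·4=12, Wirral→P1 2·8=16, Milton→P2 2·4=8, Elton→P2 10·8=80.
Loads: P1 carries 8/8, P2 carries 16/17. Service 116; fixed 150; total 266.
Next best feasible plan costs 298.

Minimum total cost: 266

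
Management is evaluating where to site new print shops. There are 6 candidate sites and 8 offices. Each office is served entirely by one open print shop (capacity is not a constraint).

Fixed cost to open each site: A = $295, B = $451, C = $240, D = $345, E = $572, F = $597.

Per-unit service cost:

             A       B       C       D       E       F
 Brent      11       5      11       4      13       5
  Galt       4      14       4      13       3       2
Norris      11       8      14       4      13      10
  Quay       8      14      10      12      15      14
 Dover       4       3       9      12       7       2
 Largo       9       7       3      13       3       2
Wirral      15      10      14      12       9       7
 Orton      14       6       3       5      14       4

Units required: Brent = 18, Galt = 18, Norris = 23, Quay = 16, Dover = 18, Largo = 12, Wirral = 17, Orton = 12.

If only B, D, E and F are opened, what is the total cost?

Total cost: 2584

Each office is assigned to its cheapest site among the open ones.
{B, D, E, F}: Brent→D 4·18=72, Galt→F 2·18=36, Norris→D 4·23=92, Quay→D 12·16=192, Dover→F 2·18=36, Largo→F 2·12=24, Wirral→F 7·17=119, Orton→F 4·12=48. Service 619; fixed 1965; total 2584.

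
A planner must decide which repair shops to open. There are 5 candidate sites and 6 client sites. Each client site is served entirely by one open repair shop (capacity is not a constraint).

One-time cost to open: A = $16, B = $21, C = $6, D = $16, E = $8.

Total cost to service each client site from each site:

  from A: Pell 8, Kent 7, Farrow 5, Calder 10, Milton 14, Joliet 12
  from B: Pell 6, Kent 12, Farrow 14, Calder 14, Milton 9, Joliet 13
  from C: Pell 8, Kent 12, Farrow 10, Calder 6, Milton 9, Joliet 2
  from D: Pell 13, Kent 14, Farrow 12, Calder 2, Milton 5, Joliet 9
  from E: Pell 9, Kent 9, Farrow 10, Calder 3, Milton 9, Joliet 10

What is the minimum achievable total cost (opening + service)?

Minimum total cost: 53

For any fixed open set, each client site goes to its cheapest open site; total = fixed + service.
{C}: Pell→C 8, Kent→C 12, Farrow→C 10, Calder→C 6, Milton→C 9, Joliet→C 2. Service 47; fixed 6; total 53.
{C, E}: Pell→C 8, Kent→E 9, Farrow→C 10, Calder→E 3, Milton→C 9, Joliet→C 2. Service 41; fixed 14; total 55.
{E}: service 50 + fixed 8 = 58
{A, B, C, D, E}: service 27 + fixed 67 = 94
No other subset beats 53.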